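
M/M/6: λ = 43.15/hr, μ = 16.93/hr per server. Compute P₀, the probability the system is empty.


a = λ/μ = 43.15/16.93 = 2.5487; ρ = a/c = 0.4248
Σ_{k=0}^{5} a^k/k! (terms k=0..5) = 1.00000 + 2.54873 + 3.24801 + 2.75944 + 1.75826 + 0.89627 = 12.21071
Tail: a^6/(6!(1−ρ)) = 274.12147/(720·0.5752) = 0.66189
P₀ = 1/(12.21071 + 0.66189) = 1/12.87260 = 0.077684

Final: 0.077684


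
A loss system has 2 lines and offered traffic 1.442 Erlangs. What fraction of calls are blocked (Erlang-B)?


B(c,a) = (a^c/c!) / Σ_{k=0}^{c} a^k/k!
a^2/2! = 1.039682
Σ terms (k=0..2): 1.00000 + 1.44200 + 1.03968 = 3.481682
B = 1.039682/3.481682 = 0.298615

Final: 0.298615


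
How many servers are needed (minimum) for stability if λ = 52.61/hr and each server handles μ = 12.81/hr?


Stability requires cμ > λ ⇔ c > λ/μ.
λ/μ = 52.61/12.81 = 4.1069
Minimum integer c = ⌊4.1069⌋ + 1 = 5
Check: 5·12.81 = 64.05 > 52.61, while 4·12.81 = 51.24 ≤ 52.61

Final: 5 servers


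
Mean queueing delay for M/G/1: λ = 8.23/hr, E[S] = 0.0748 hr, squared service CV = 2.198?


ρ = λ·E[S] = 8.23·0.0748 = 0.6156
E[S²] = E[S]²(1+C_s²) = 0.0748²·(1+2.198) = 0.017893
Wq = λ·E[S²]/(2(1−ρ)) = 8.23·0.017893/(2·0.3844) = 0.19155 hr

Final: 0.19155 hr


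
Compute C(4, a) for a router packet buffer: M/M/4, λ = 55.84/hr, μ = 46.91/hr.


a = λ/μ = 1.1904; ρ = a/4 = 0.2976
P₀ = 0.303116 (from M/M/c formula)
C(c,a) = [a^c/(c!(1−ρ))]·P₀ = [2.00780/(24·0.7024)]·0.303116
= 0.11910·0.303116 = 0.036102

Final: 0.036102


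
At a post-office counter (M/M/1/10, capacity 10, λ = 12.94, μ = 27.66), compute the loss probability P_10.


ρ = λ/μ = 12.94/27.66 = 0.4678
P_K = (1−ρ)ρ^K/(1−ρ^(K+1)) = (0.5322·0.0005021)/(1 − 0.0002349)
= 0.0002672/0.999765 = 0.0002673

Final: 0.0002673


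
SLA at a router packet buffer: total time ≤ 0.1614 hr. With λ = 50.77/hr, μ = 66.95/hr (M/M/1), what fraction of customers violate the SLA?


W ~ Exponential(μ−λ) for M/M/1.
μ − λ = 66.95 − 50.77 = 16.1800
P(W > t) = e^{−(μ−λ)t} = e^{−2.6115} = 0.073428

Final: 0.073428


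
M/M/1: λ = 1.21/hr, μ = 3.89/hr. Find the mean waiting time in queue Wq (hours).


ρ = 1.21/3.89 = 0.3111
Wq = ρ/(μ−λ) = 0.3111/(3.89 − 1.21) = 0.3111/2.68 = 0.1161 hr

Final: 0.1161 hr


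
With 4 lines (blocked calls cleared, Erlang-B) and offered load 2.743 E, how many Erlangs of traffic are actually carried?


B(4,2.743) = 0.177306 (Erlang-B)
Carried load = a(1 − B) = 2.743·(1 − 0.177306) = 2.743·0.822694 = 2.2566 E

Final: 2.2566 Erlangs


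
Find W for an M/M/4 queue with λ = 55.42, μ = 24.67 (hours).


a = 2.2465; ρ = 0.5616; P₀ = 0.099208
Lq = P₀·a^c·ρ/(c!(1−ρ)²) = 0.30764
Wq = Lq/λ = 0.30764/55.42 = 0.005551 hr
W = Wq + 1/μ = 0.005551 + 0.04054 = 0.04609 hr

Final: 0.04609 hr


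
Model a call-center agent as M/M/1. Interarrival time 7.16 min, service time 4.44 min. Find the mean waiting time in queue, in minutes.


λ = 60/7.16 = 8.3799 /hr
μ = 60/4.44 = 13.5135 /hr
ρ = λ/μ = 8.3799/13.5135 = 0.6201
Wq = ρ/(μ−λ) = 0.6201/(13.5135−8.3799) = 0.12079 hr
In minutes: 0.12079·60 = 7.248 min

Final: 7.248 min


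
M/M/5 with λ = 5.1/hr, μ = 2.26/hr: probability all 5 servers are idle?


a = λ/μ = 5.1/2.26 = 2.2566; ρ = a/c = 0.4513
Σ_{k=0}^{4} a^k/k! (terms k=0..4) = 1.00000 + 2.25664 + 2.54621 + 1.91529 + 1.08053 = 8.79866
Tail: a^5/(5!(1−ρ)) = 58.52059/(120·0.5487) = 0.88882
P₀ = 1/(8.79866 + 0.88882) = 1/9.68748 = 0.103226

Final: 0.103226


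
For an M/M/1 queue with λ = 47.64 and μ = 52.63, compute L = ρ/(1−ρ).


ρ = λ/μ = 47.64/52.63 = 0.9052
L = ρ/(1−ρ) = 0.9052/(1 − 0.9052) = 0.9052/0.09481 = 9.5471

Final: 9.5471


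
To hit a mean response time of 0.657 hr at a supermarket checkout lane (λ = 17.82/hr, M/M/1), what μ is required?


W = 1/(μ−λ) ⇒ μ − λ = 1/W = 1/0.657 = 1.5221
μ = λ + 1/W = 17.82 + 1.5221 = 19.3421 per hr

Final: 19.3421 /hr


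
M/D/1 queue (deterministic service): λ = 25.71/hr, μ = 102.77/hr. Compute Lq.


ρ = 25.71/102.77 = 0.2502
M/D/1: Lq = ρ²/(2(1−ρ)) = 0.06259/(2·0.7498) = 0.04173

Final: 0.04173


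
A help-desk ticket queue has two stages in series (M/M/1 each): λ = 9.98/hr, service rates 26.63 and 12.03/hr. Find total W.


Each node sees arrival rate λ = 9.98/hr (tandem ⇒ throughput preserved).
W₁ = 1/(μ₁−λ) = 1/(26.63−9.98) = 0.06006 hr
W₂ = 1/(μ₂−λ) = 1/(12.03−9.98) = 0.48780 hr
W_total = W₁ + W₂ = 0.06006 + 0.48780 = 0.54786 hr

Final: 0.54786 hr


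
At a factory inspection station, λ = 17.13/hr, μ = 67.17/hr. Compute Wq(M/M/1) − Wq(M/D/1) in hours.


ρ = 17.13/67.17 = 0.2550
Wq(M/M/1) = ρ/(μ−λ) = 0.2550/50.04 = 0.005096 hr
Wq(M/D/1) = ρ/(2(μ−λ)) = 0.002548 hr
Savings = 0.005096 − 0.002548 = 0.002548 hr

Final: 0.002548 hr


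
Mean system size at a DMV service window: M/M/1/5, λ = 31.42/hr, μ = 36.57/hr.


ρ = 31.42/36.57 = 0.8592
L = ρ[1 − (K+1)ρ^K + Kρ^(K+1)] / [(1−ρ)(1−ρ^(K+1))]
Numerator: 0.8592·(1 − 6·0.468173 + 5·0.402242) = 0.173702
Denominator: (0.1408)·(0.597758) = 0.084180
L = 0.173702/0.084180 = 2.0635

Final: 2.0635


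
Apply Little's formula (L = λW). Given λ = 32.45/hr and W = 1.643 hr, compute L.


L = λW = 32.45·1.643 = 53.3154

Final: 53.3154


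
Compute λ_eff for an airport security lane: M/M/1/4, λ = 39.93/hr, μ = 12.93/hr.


ρ = 3.0882; P_K = (1−ρ)ρ^4/(1−ρ^5) = 0.678599
λ_eff = λ(1 − P_K) = 39.93·(1 − 0.678599) = 39.93·0.321401 = 12.8335 /hr

Final: 12.8335 /hr


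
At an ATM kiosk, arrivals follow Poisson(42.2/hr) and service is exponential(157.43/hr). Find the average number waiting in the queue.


ρ = 42.2/157.43 = 0.2681
Lq = ρ²/(1−ρ) = 0.07185/0.7319 = 0.09817

Final: 0.09817


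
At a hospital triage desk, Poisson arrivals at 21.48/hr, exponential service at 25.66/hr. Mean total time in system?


W = 1/(μ−λ) = 1/(25.66 − 21.48) = 1/4.18 = 0.2392 hr

Final: 0.2392 hr


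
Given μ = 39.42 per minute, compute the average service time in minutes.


Mean service time = 1/μ = 1/39.42 minute = 0.02537 minute
In minutes: 0.02537 × 1 = 0.02537 min

Final: 0.02537 min


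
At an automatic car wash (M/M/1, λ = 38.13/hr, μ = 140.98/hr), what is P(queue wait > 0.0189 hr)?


ρ = 38.13/140.98 = 0.2705
P(Wq > t) = ρ·e^{−(μ−λ)t} = 0.2705·e^{−1.9439}
= 0.2705·0.143150 = 0.038717

Final: 0.038717


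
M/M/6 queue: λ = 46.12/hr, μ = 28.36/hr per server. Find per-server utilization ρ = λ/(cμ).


ρ = λ/(cμ) = 46.12/(6·28.36) = 46.12/170.16 = 0.2710

Final: 0.2710


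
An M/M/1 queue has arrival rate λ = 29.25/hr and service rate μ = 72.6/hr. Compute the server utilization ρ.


ρ = λ/μ = 29.25/72.6 = 0.4029

Final: 0.4029


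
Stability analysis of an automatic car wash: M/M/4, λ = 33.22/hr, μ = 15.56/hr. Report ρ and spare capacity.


Total capacity cμ = 4·15.56 = 62.24/hr
ρ = λ/(cμ) = 33.22/62.24 = 0.5337
Stable ⇔ ρ < 1: YES
Spare capacity = cμ − λ = 62.24 − 33.22 = 29.02/hr

Final: ρ = 0.5337; stable; margin = 29.02/hr


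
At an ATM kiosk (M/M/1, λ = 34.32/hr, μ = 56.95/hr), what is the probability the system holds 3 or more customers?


ρ = 34.32/56.95 = 0.6026
P(N ≥ n) = ρ^n = 0.6026^3 = 0.218857

Final: 0.218857


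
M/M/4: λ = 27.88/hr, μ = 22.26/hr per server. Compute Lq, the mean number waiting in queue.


a = λ/μ = 1.2525; ρ = a/4 = 0.3131
P₀ = 0.284613
Lq = P₀·a^c·ρ / (c!·(1−ρ)²) = 0.284613·2.46077·0.3131/(24·0.47181)
= 0.01937

Final: 0.01937


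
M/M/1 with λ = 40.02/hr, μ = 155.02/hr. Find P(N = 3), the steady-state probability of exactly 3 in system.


ρ = 40.02/155.02 = 0.2582
P_n = (1−ρ)·ρ^n = (1 − 0.2582)·0.2582^3 = 0.7418·0.017206 = 0.012764

Final: 0.012764


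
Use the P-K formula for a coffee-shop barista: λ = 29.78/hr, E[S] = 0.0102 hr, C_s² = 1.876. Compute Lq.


ρ = λ·E[S] = 29.78·0.0102 = 0.3038
Lq = ρ²(1+C_s²)/(2(1−ρ)) = 0.09227·(1+1.876)/(2·0.6962)
= 0.09227·2.8760/1.3925 = 0.19057

Final: 0.19057


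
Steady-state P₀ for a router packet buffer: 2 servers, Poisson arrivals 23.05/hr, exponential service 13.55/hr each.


a = λ/μ = 23.05/13.55 = 1.7011; ρ = a/c = 0.8506
Σ_{k=0}^{1} a^k/k! (terms k=0..1) = 1.00000 + 1.70111 = 2.70111
Tail: a^2/(2!(1−ρ)) = 2.89377/(2·0.1494) = 9.68161
P₀ = 1/(2.70111 + 9.68161) = 1/12.38272 = 0.080758

Final: 0.080758


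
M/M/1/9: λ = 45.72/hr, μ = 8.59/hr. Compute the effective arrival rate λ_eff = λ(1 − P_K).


ρ = 5.3225; P_K = (1−ρ)ρ^9/(1−ρ^10) = 0.812117
λ_eff = λ(1 − P_K) = 45.72·(1 − 0.812117) = 45.72·0.187883 = 8.5900 /hr

Final: 8.5900 /hr


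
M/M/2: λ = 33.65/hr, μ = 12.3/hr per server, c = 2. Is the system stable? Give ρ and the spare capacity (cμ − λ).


Total capacity cμ = 2·12.3 = 24.60/hr
ρ = λ/(cμ) = 33.65/24.60 = 1.3679
Stable ⇔ ρ < 1: NO
Spare capacity = cμ − λ = 24.60 − 33.65 = -9.05/hr

Final: ρ = 1.3679; unstable; margin = -9.05/hr


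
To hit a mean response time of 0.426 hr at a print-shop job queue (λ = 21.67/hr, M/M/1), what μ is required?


W = 1/(μ−λ) ⇒ μ − λ = 1/W = 1/0.426 = 2.3474
μ = λ + 1/W = 21.67 + 2.3474 = 24.0174 per hr

Final: 24.0174 /hr


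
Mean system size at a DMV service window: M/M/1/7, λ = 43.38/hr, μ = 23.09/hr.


ρ = 43.38/23.09 = 1.8787
L = ρ[1 − (K+1)ρ^K + Kρ^(K+1)] / [(1−ρ)(1−ρ^(K+1))]
Numerator: 1.8787·(1 − 8·82.615075 + 7·155.211865) = 801.397975
Denominator: (-0.8787)·(-154.211865) = 135.511423
L = 801.397975/135.511423 = 5.9139

Final: 5.9139


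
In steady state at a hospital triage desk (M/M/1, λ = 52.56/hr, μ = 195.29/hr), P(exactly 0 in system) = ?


ρ = 52.56/195.29 = 0.2691
P_n = (1−ρ)·ρ^n = (1 − 0.2691)·0.2691^0 = 0.7309·1.000000 = 0.730862

Final: 0.730862


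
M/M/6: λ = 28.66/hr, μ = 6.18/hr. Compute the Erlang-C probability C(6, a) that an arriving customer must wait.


a = λ/μ = 4.6375; ρ = a/6 = 0.7729
P₀ = 0.007633 (from M/M/c formula)
C(c,a) = [a^c/(c!(1−ρ))]·P₀ = [9947.78215/(720·0.2271)]·0.007633
= 60.84451·0.007633 = 0.464439

Final: 0.464439


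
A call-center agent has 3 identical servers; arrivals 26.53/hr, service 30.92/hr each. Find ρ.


ρ = λ/(cμ) = 26.53/(3·30.92) = 26.53/92.76 = 0.2860

Final: 0.2860


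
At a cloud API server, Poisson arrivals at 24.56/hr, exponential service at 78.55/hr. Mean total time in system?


W = 1/(μ−λ) = 1/(78.55 − 24.56) = 1/53.99 = 0.01852 hr

Final: 0.01852 hr


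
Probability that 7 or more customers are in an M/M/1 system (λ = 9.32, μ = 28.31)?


ρ = 9.32/28.31 = 0.3292
P(N ≥ n) = ρ^n = 0.3292^7 = 0.0004191

Final: 0.0004191


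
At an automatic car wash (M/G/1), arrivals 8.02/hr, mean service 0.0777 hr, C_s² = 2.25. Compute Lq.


ρ = λ·E[S] = 8.02·0.0777 = 0.6232
Lq = ρ²(1+C_s²)/(2(1−ρ)) = 0.3883·(1+2.25)/(2·0.3768)
= 0.3883·3.2500/0.7537 = 1.67448

Final: 1.67448


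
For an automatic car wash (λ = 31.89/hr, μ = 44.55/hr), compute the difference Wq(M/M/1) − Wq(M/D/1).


ρ = 31.89/44.55 = 0.7158
Wq(M/M/1) = ρ/(μ−λ) = 0.7158/12.66 = 0.05654 hr
Wq(M/D/1) = ρ/(2(μ−λ)) = 0.02827 hr
Savings = 0.05654 − 0.02827 = 0.02827 hr

Final: 0.02827 hr


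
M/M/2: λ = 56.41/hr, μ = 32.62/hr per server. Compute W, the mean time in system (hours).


a = 1.7293; ρ = 0.8647; P₀ = 0.072585
Lq = P₀·a^c·ρ/(c!(1−ρ)²) = 5.12285
Wq = Lq/λ = 5.12285/56.41 = 0.09081 hr
W = Wq + 1/μ = 0.09081 + 0.03066 = 0.12147 hr

Final: 0.12147 hr


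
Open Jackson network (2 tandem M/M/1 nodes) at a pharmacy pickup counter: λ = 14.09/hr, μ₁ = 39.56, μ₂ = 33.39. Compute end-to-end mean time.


Each node sees arrival rate λ = 14.09/hr (tandem ⇒ throughput preserved).
W₁ = 1/(μ₁−λ) = 1/(39.56−14.09) = 0.03926 hr
W₂ = 1/(μ₂−λ) = 1/(33.39−14.09) = 0.05181 hr
W_total = W₁ + W₂ = 0.03926 + 0.05181 = 0.09108 hr

Final: 0.09108 hr


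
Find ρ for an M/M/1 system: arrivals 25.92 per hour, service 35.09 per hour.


ρ = λ/μ = 25.92/35.09 = 0.7387

Final: 0.7387


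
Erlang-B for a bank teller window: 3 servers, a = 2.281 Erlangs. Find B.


B(c,a) = (a^c/c!) / Σ_{k=0}^{c} a^k/k!
a^3/3! = 1.977992
Σ terms (k=0..3): 1.00000 + 2.28100 + 2.60148 + 1.97799 = 7.860473
B = 1.977992/7.860473 = 0.251638

Final: 0.251638


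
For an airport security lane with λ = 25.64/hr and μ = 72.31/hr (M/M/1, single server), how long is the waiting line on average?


ρ = 25.64/72.31 = 0.3546
Lq = ρ²/(1−ρ) = 0.1257/0.6454 = 0.1948

Final: 0.1948


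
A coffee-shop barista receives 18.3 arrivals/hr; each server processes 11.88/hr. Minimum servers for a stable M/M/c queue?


Stability requires cμ > λ ⇔ c > λ/μ.
λ/μ = 18.3/11.88 = 1.5404
Minimum integer c = ⌊1.5404⌋ + 1 = 2
Check: 2·11.88 = 23.76 > 18.3, while 1·11.88 = 11.88 ≤ 18.3

Final: 2 servers


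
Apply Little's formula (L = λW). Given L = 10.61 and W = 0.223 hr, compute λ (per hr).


λ = L/W = 10.61/0.223 = 47.5785 /hr

Final: 47.5785 /hr


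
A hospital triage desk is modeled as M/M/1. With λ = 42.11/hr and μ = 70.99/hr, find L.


ρ = λ/μ = 42.11/70.99 = 0.5932
L = ρ/(1−ρ) = 0.5932/(1 − 0.5932) = 0.5932/0.4068 = 1.4581

Final: 1.4581


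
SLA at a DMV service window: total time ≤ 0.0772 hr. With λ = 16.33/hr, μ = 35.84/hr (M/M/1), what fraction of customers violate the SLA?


W ~ Exponential(μ−λ) for M/M/1.
μ − λ = 35.84 − 16.33 = 19.5100
P(W > t) = e^{−(μ−λ)t} = e^{−1.5062} = 0.221757

Final: 0.221757


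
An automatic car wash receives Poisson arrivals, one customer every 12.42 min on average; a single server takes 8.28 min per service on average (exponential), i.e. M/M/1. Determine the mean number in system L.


λ = 60/12.42 = 4.8309 /hr
μ = 60/8.28 = 7.2464 /hr
ρ = λ/μ = 4.8309/7.2464 = 0.6667
L = ρ/(1−ρ) = 0.6667/0.3333 = 2.0000

Final: 2.0000


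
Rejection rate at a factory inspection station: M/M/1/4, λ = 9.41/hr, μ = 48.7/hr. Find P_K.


ρ = λ/μ = 9.41/48.7 = 0.1932
P_K = (1−ρ)ρ^K/(1−ρ^(K+1)) = (0.8068·0.001394)/(1 − 0.0002693)
= 0.001125/0.999731 = 0.001125

Final: 0.001125


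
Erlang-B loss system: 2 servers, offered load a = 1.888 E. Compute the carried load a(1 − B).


B(2,1.888) = 0.381621 (Erlang-B)
Carried load = a(1 − B) = 1.888·(1 − 0.381621) = 1.888·0.618379 = 1.1675 E

Final: 1.1675 Erlangs


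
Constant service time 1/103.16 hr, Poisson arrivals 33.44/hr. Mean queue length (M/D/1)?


ρ = 33.44/103.16 = 0.3242
M/D/1: Lq = ρ²/(2(1−ρ)) = 0.1051/(2·0.6758) = 0.07774

Final: 0.07774


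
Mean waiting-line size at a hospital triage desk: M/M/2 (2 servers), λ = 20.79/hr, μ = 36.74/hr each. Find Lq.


a = λ/μ = 0.5659; ρ = a/2 = 0.2829
P₀ = 0.558926
Lq = P₀·a^c·ρ / (c!·(1−ρ)²) = 0.558926·0.32021·0.2829/(2·0.51418)
= 0.04924

Final: 0.04924


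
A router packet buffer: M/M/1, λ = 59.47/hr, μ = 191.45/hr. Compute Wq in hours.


ρ = 59.47/191.45 = 0.3106
Wq = ρ/(μ−λ) = 0.3106/(191.45 − 59.47) = 0.3106/131.98 = 0.002354 hr

Final: 0.002354 hr


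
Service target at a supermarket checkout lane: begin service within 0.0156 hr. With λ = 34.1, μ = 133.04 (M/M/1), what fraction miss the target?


ρ = 34.1/133.04 = 0.2563
P(Wq > t) = ρ·e^{−(μ−λ)t} = 0.2563·e^{−1.5435}
= 0.2563·0.213640 = 0.054759

Final: 0.054759


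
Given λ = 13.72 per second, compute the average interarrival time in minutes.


Mean interarrival time = 1/λ = 1/13.72 second = 0.07289 second
In minutes: 0.07289 × 0.0166667 = 0.001215 min

Final: 0.001215 min


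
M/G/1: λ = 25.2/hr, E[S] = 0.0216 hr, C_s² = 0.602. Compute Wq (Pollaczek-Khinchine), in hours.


ρ = λ·E[S] = 25.2·0.0216 = 0.5443
E[S²] = E[S]²(1+C_s²) = 0.0216²·(1+0.602) = 0.0007474
Wq = λ·E[S²]/(2(1−ρ)) = 25.2·0.0007474/(2·0.4557) = 0.02067 hr

Final: 0.02067 hr


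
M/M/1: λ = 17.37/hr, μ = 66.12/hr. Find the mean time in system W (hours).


W = 1/(μ−λ) = 1/(66.12 − 17.37) = 1/48.75 = 0.02051 hr

Final: 0.02051 hr


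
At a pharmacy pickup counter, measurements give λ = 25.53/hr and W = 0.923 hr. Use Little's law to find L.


L = λW = 25.53·0.923 = 23.5642

Final: 23.5642


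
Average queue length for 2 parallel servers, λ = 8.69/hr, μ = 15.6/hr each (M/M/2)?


a = λ/μ = 0.5571; ρ = a/2 = 0.2785
P₀ = 0.564302
Lq = P₀·a^c·ρ / (c!·(1−ρ)²) = 0.564302·0.31031·0.2785/(2·0.52053)
= 0.04685

Final: 0.04685


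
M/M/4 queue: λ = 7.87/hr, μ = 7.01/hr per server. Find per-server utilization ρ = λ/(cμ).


ρ = λ/(cμ) = 7.87/(4·7.01) = 7.87/28.04 = 0.2807

Final: 0.2807


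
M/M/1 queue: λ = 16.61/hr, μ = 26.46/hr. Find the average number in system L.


ρ = λ/μ = 16.61/26.46 = 0.6277
L = ρ/(1−ρ) = 0.6277/(1 − 0.6277) = 0.6277/0.3723 = 1.6863

Final: 1.6863


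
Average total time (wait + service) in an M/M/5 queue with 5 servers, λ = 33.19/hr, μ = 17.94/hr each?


a = 1.8501; ρ = 0.3700; P₀ = 0.156456
Lq = P₀·a^c·ρ/(c!(1−ρ)²) = 0.02634
Wq = Lq/λ = 0.02634/33.19 = 0.0007937 hr
W = Wq + 1/μ = 0.0007937 + 0.05574 = 0.05654 hr

Final: 0.05654 hr


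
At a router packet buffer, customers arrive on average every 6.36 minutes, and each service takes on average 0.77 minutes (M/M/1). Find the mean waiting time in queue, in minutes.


λ = 60/6.36 = 9.4340 /hr
μ = 60/0.77 = 77.9221 /hr
ρ = λ/μ = 9.4340/77.9221 = 0.1211
Wq = ρ/(μ−λ) = 0.1211/(77.9221−9.4340) = 0.001768 hr
In minutes: 0.001768·60 = 0.1061 min

Final: 0.1061 min


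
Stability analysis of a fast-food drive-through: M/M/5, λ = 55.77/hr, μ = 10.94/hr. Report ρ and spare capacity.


Total capacity cμ = 5·10.94 = 54.70/hr
ρ = λ/(cμ) = 55.77/54.70 = 1.0196
Stable ⇔ ρ < 1: NO
Spare capacity = cμ − λ = 54.70 − 55.77 = -1.07/hr

Final: ρ = 1.0196; unstable; margin = -1.07/hr


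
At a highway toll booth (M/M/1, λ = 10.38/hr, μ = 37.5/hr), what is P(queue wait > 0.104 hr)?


ρ = 10.38/37.5 = 0.2768
P(Wq > t) = ρ·e^{−(μ−λ)t} = 0.2768·e^{−2.8205}
= 0.2768·0.059577 = 0.016491

Final: 0.016491


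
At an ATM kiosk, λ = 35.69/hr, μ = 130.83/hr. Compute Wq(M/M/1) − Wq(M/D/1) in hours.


ρ = 35.69/130.83 = 0.2728
Wq(M/M/1) = ρ/(μ−λ) = 0.2728/95.14 = 0.002867 hr
Wq(M/D/1) = ρ/(2(μ−λ)) = 0.001434 hr
Savings = 0.002867 − 0.001434 = 0.001434 hr

Final: 0.001434 hr


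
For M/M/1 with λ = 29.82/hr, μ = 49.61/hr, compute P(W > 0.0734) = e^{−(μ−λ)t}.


W ~ Exponential(μ−λ) for M/M/1.
μ − λ = 49.61 − 29.82 = 19.7900
P(W > t) = e^{−(μ−λ)t} = e^{−1.4526} = 0.233964

Final: 0.233964


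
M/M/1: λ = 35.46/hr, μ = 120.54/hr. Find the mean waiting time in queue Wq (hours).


ρ = 35.46/120.54 = 0.2942
Wq = ρ/(μ−λ) = 0.2942/(120.54 − 35.46) = 0.2942/85.08 = 0.003458 hr

Final: 0.003458 hr


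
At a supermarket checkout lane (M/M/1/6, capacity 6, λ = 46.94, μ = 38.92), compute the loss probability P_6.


ρ = λ/μ = 46.94/38.92 = 1.2061
P_K = (1−ρ)ρ^K/(1−ρ^(K+1)) = (-0.2061·3.077666)/(1 − 3.711862)
= -0.634195/-2.711862 = 0.233860

Final: 0.233860


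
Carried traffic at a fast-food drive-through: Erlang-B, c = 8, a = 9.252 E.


B(8,9.252) = 0.301987 (Erlang-B)
Carried load = a(1 − B) = 9.252·(1 − 0.301987) = 9.252·0.698013 = 6.4580 E

Final: 6.4580 Erlangs


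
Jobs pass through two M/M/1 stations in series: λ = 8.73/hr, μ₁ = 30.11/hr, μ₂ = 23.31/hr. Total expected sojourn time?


Each node sees arrival rate λ = 8.73/hr (tandem ⇒ throughput preserved).
W₁ = 1/(μ₁−λ) = 1/(30.11−8.73) = 0.04677 hr
W₂ = 1/(μ₂−λ) = 1/(23.31−8.73) = 0.06859 hr
W_total = W₁ + W₂ = 0.04677 + 0.06859 = 0.11536 hr

Final: 0.11536 hr


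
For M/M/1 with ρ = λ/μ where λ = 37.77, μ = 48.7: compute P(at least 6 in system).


ρ = 37.77/48.7 = 0.7756
P(N ≥ n) = ρ^n = 0.7756^6 = 0.217625

Final: 0.217625


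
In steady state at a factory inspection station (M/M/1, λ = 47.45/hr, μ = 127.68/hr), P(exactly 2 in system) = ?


ρ = 47.45/127.68 = 0.3716
P_n = (1−ρ)·ρ^n = (1 − 0.3716)·0.3716^2 = 0.6284·0.138110 = 0.086784

Final: 0.086784


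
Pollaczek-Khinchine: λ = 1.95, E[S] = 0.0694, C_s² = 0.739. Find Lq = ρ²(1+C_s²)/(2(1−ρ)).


ρ = λ·E[S] = 1.95·0.0694 = 0.1353
Lq = ρ²(1+C_s²)/(2(1−ρ)) = 0.01831·(1+0.739)/(2·0.8647)
= 0.01831·1.7390/1.7293 = 0.01842

Final: 0.01842


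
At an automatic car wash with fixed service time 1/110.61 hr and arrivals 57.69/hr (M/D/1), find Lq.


ρ = 57.69/110.61 = 0.5216
M/D/1: Lq = ρ²/(2(1−ρ)) = 0.2720/(2·0.4784) = 0.28429

Final: 0.28429


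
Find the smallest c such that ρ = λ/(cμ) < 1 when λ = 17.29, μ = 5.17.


Stability requires cμ > λ ⇔ c > λ/μ.
λ/μ = 17.29/5.17 = 3.3443
Minimum integer c = ⌊3.3443⌋ + 1 = 4
Check: 4·5.17 = 20.68 > 17.29, while 3·5.17 = 15.51 ≤ 17.29

Final: 4 servers


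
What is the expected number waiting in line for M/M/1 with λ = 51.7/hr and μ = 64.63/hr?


ρ = 51.7/64.63 = 0.7999
Lq = ρ²/(1−ρ) = 0.6399/0.2001 = 3.1985

Final: 3.1985


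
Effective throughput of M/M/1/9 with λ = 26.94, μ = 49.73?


ρ = 0.5417; P_K = (1−ρ)ρ^9/(1−ρ^10) = 0.001845
λ_eff = λ(1 − P_K) = 26.94·(1 − 0.001845) = 26.94·0.998155 = 26.8903 /hr

Final: 26.8903 /hr


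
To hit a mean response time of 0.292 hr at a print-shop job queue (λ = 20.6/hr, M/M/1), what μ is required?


W = 1/(μ−λ) ⇒ μ − λ = 1/W = 1/0.292 = 3.4247
μ = λ + 1/W = 20.6 + 3.4247 = 24.0247 per hr

Final: 24.0247 /hr


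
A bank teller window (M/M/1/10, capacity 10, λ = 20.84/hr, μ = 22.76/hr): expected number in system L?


ρ = 20.84/22.76 = 0.9156
L = ρ[1 − (K+1)ρ^K + Kρ^(K+1)] / [(1−ρ)(1−ρ^(K+1))]
Numerator: 0.9156·(1 − 11·0.414242 + 10·0.379298) = 0.216374
Denominator: (0.08436)·(0.620702) = 0.052362
L = 0.216374/0.052362 = 4.1323

Final: 4.1323


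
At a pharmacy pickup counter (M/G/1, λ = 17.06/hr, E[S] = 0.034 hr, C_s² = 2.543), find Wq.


ρ = λ·E[S] = 17.06·0.034 = 0.5800
E[S²] = E[S]²(1+C_s²) = 0.034²·(1+2.543) = 0.004096
Wq = λ·E[S²]/(2(1−ρ)) = 17.06·0.004096/(2·0.4200) = 0.08319 hr

Final: 0.08319 hr


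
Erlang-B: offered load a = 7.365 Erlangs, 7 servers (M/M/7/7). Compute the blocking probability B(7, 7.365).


B(c,a) = (a^c/c!) / Σ_{k=0}^{c} a^k/k!
a^7/7! = 233.226944
Σ terms (k=0..7): 1.00000 + 7.36500 + 27.12161 + 66.58356 + 122.59698 + 180.58535 + 221.66851 + 233.22694 = 860.147955
B = 233.226944/860.147955 = 0.271147

Final: 0.271147


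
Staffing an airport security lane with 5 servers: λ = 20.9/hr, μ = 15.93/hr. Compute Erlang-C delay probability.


a = λ/μ = 1.3120; ρ = a/5 = 0.2624
P₀ = 0.269077 (from M/M/c formula)
C(c,a) = [a^c/(c!(1−ρ))]·P₀ = [3.88734/(120·0.7376)]·0.269077
= 0.04392·0.269077 = 0.011817

Final: 0.011817


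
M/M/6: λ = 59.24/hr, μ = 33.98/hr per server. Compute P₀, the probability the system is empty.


a = λ/μ = 59.24/33.98 = 1.7434; ρ = a/c = 0.2906
Σ_{k=0}^{5} a^k/k! (terms k=0..5) = 1.00000 + 1.74338 + 1.51968 + 0.88313 + 0.38491 + 0.13421 = 5.66531
Tail: a^6/(6!(1−ρ)) = 28.07696/(720·0.7094) = 0.05497
P₀ = 1/(5.66531 + 0.05497) = 1/5.72027 = 0.174817

Final: 0.174817


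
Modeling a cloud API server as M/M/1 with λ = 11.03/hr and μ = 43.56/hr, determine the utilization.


ρ = λ/μ = 11.03/43.56 = 0.2532

Final: 0.2532


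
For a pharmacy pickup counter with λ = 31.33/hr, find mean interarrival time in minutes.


Mean interarrival time = 1/λ = 1/31.33 hour = 0.03192 hour
In minutes: 0.03192 × 60 = 1.9151 min

Final: 1.9151 min


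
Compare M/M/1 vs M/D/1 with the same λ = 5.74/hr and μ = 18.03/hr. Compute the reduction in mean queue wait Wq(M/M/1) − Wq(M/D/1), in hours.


ρ = 5.74/18.03 = 0.3184
Wq(M/M/1) = ρ/(μ−λ) = 0.3184/12.29 = 0.02590 hr
Wq(M/D/1) = ρ/(2(μ−λ)) = 0.01295 hr
Savings = 0.02590 − 0.01295 = 0.01295 hr

Final: 0.01295 hr


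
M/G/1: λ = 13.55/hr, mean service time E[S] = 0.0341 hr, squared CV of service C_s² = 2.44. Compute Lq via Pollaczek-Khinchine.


ρ = λ·E[S] = 13.55·0.0341 = 0.4621
Lq = ρ²(1+C_s²)/(2(1−ρ)) = 0.2135·(1+2.44)/(2·0.5379)
= 0.2135·3.4400/1.0759 = 0.68262

Final: 0.68262


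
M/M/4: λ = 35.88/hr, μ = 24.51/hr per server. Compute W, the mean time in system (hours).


a = 1.4639; ρ = 0.3660; P₀ = 0.229356
Lq = P₀·a^c·ρ/(c!(1−ρ)²) = 0.03995
Wq = Lq/λ = 0.03995/35.88 = 0.001114 hr
W = Wq + 1/μ = 0.001114 + 0.04080 = 0.04191 hr

Final: 0.04191 hr


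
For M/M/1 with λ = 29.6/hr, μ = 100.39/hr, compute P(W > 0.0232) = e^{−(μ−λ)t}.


W ~ Exponential(μ−λ) for M/M/1.
μ − λ = 100.39 − 29.6 = 70.7900
P(W > t) = e^{−(μ−λ)t} = e^{−1.6423} = 0.193529

Final: 0.193529


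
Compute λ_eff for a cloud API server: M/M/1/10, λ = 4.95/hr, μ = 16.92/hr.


ρ = 0.2926; P_K = (1−ρ)ρ^10/(1−ρ^11) = 0.000003249
λ_eff = λ(1 − P_K) = 4.95·(1 − 0.000003249) = 4.95·0.999997 = 4.9500 /hr

Final: 4.9500 /hr


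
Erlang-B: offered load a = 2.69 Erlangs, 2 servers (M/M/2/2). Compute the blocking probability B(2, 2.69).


B(c,a) = (a^c/c!) / Σ_{k=0}^{c} a^k/k!
a^2/2! = 3.618050
Σ terms (k=0..2): 1.00000 + 2.69000 + 3.61805 = 7.308050
B = 3.618050/7.308050 = 0.495077

Final: 0.495077


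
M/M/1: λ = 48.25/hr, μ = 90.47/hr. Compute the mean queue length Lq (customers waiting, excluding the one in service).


ρ = 48.25/90.47 = 0.5333
Lq = ρ²/(1−ρ) = 0.2844/0.4667 = 0.6095

Final: 0.6095


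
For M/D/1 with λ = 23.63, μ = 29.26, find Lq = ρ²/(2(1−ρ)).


ρ = 23.63/29.26 = 0.8076
M/D/1: Lq = ρ²/(2(1−ρ)) = 0.6522/(2·0.1924) = 1.69479

Final: 1.69479


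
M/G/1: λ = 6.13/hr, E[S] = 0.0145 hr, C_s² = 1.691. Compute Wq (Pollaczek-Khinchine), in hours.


ρ = λ·E[S] = 6.13·0.0145 = 0.08889
E[S²] = E[S]²(1+C_s²) = 0.0145²·(1+1.691) = 0.0005658
Wq = λ·E[S²]/(2(1−ρ)) = 6.13·0.0005658/(2·0.9111) = 0.001903 hr

Final: 0.001903 hr


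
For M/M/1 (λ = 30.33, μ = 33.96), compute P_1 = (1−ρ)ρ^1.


ρ = 30.33/33.96 = 0.8931
P_n = (1−ρ)·ρ^n = (1 − 0.8931)·0.8931^1 = 0.1069·0.893110 = 0.095465

Final: 0.095465


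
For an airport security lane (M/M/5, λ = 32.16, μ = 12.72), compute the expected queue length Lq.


a = λ/μ = 2.5283; ρ = a/5 = 0.5057
P₀ = 0.077747
Lq = P₀·a^c·ρ / (c!·(1−ρ)²) = 0.077747·103.31054·0.5057/(120·0.24437)
= 0.13850

Final: 0.13850


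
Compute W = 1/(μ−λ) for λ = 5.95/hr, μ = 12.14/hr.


W = 1/(μ−λ) = 1/(12.14 − 5.95) = 1/6.19 = 0.1616 hr

Final: 0.1616 hr


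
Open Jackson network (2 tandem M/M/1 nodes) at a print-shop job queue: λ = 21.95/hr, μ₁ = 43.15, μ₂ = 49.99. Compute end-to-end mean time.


Each node sees arrival rate λ = 21.95/hr (tandem ⇒ throughput preserved).
W₁ = 1/(μ₁−λ) = 1/(43.15−21.95) = 0.04717 hr
W₂ = 1/(μ₂−λ) = 1/(49.99−21.95) = 0.03566 hr
W_total = W₁ + W₂ = 0.04717 + 0.03566 = 0.08283 hr

Final: 0.08283 hr


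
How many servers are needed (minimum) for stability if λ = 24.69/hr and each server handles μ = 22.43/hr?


Stability requires cμ > λ ⇔ c > λ/μ.
λ/μ = 24.69/22.43 = 1.1008
Minimum integer c = ⌊1.1008⌋ + 1 = 2
Check: 2·22.43 = 44.86 > 24.69, while 1·22.43 = 22.43 ≤ 24.69

Final: 2 servers


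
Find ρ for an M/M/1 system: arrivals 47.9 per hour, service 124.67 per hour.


ρ = λ/μ = 47.9/124.67 = 0.3842

Final: 0.3842


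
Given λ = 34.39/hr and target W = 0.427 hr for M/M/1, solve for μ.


W = 1/(μ−λ) ⇒ μ − λ = 1/W = 1/0.427 = 2.3419
μ = λ + 1/W = 34.39 + 2.3419 = 36.7319 per hr

Final: 36.7319 /hr


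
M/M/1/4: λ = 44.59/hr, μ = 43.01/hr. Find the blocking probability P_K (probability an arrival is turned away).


ρ = λ/μ = 44.59/43.01 = 1.0367
P_K = (1−ρ)ρ^K/(1−ρ^(K+1)) = (-0.03674·1.155240)/(1 − 1.197678)
= -0.042438/-0.197678 = 0.214685

Final: 0.214685


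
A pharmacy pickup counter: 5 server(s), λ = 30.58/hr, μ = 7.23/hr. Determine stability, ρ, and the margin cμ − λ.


Total capacity cμ = 5·7.23 = 36.15/hr
ρ = λ/(cμ) = 30.58/36.15 = 0.8459
Stable ⇔ ρ < 1: YES
Spare capacity = cμ − λ = 36.15 − 30.58 = 5.57/hr

Final: ρ = 0.8459; stable; margin = 5.57/hr


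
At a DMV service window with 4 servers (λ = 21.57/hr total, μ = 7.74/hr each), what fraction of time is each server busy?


ρ = λ/(cμ) = 21.57/(4·7.74) = 21.57/30.96 = 0.6967

Final: 0.6967


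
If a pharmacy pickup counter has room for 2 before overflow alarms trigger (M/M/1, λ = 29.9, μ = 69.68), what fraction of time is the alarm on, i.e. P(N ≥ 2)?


ρ = 29.9/69.68 = 0.4291
P(N ≥ n) = ρ^n = 0.4291^2 = 0.184131

Final: 0.184131


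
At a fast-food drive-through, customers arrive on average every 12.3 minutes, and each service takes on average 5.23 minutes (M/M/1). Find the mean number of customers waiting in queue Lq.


λ = 60/12.3 = 4.8780 /hr
μ = 60/5.23 = 11.4723 /hr
ρ = λ/μ = 4.8780/11.4723 = 0.4252
Lq = ρ²/(1−ρ) = 0.1808/0.5748 = 0.3145

Final: 0.3145


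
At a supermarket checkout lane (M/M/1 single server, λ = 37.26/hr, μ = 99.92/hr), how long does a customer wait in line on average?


ρ = 37.26/99.92 = 0.3729
Wq = ρ/(μ−λ) = 0.3729/(99.92 − 37.26) = 0.3729/62.66 = 0.005951 hr

Final: 0.005951 hr


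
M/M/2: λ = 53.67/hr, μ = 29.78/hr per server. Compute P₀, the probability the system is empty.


a = λ/μ = 53.67/29.78 = 1.8022; ρ = a/c = 0.9011
Σ_{k=0}^{1} a^k/k! (terms k=0..1) = 1.00000 + 1.80222 = 2.80222
Tail: a^2/(2!(1−ρ)) = 3.24798/(2·0.09889) = 16.42189
P₀ = 1/(2.80222 + 16.42189) = 1/19.22411 = 0.052018

Final: 0.052018


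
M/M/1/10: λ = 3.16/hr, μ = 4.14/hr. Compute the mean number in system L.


ρ = 3.16/4.14 = 0.7633
L = ρ[1 − (K+1)ρ^K + Kρ^(K+1)] / [(1−ρ)(1−ρ^(K+1))]
Numerator: 0.7633·(1 − 11·0.067122 + 10·0.051234) = 0.590774
Denominator: (0.2367)·(0.948766) = 0.224587
L = 0.590774/0.224587 = 2.6305

Final: 2.6305


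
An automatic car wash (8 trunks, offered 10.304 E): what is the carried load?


B(8,10.304) = 0.352325 (Erlang-B)
Carried load = a(1 − B) = 10.304·(1 − 0.352325) = 10.304·0.647675 = 6.6736 E

Final: 6.6736 Erlangs


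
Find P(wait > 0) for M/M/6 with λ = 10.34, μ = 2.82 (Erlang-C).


a = λ/μ = 3.6667; ρ = a/6 = 0.6111
P₀ = 0.024191 (from M/M/c formula)
C(c,a) = [a^c/(c!(1−ρ))]·P₀ = [2430.12483/(720·0.3889)]·0.024191
= 8.67902·0.024191 = 0.209951

Final: 0.209951


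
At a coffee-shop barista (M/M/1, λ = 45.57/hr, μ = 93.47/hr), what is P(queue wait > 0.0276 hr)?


ρ = 45.57/93.47 = 0.4875
P(Wq > t) = ρ·e^{−(μ−λ)t} = 0.4875·e^{−1.3220}
= 0.4875·0.266591 = 0.129973

Final: 0.129973


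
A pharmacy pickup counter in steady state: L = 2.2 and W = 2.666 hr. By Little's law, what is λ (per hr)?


λ = L/W = 2.2/2.666 = 0.8252 /hr

Final: 0.8252 /hr


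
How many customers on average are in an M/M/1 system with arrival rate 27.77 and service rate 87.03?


ρ = λ/μ = 27.77/87.03 = 0.3191
L = ρ/(1−ρ) = 0.3191/(1 − 0.3191) = 0.3191/0.6809 = 0.4686

Final: 0.4686


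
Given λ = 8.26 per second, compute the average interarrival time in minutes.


Mean interarrival time = 1/λ = 1/8.26 second = 0.12107 second
In minutes: 0.12107 × 0.0166667 = 0.002018 min

Final: 0.002018 min


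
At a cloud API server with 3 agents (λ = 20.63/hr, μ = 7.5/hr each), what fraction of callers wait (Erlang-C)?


a = λ/μ = 2.7507; ρ = a/3 = 0.9169
P₀ = 0.020297 (from M/M/c formula)
C(c,a) = [a^c/(c!(1−ρ))]·P₀ = [20.81200/(6·0.08311)]·0.020297
= 41.73530·0.020297 = 0.847090

Final: 0.847090


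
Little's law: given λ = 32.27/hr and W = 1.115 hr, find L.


L = λW = 32.27·1.115 = 35.9811

Final: 35.9811


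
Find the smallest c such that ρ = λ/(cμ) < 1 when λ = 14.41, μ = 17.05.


Stability requires cμ > λ ⇔ c > λ/μ.
λ/μ = 14.41/17.05 = 0.8452
Minimum integer c = ⌊0.8452⌋ + 1 = 1
Check: 1·17.05 = 17.05 > 14.41, while 0·17.05 = 0.00 ≤ 14.41

Final: 1 servers


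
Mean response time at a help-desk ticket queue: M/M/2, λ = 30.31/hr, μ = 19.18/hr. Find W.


a = 1.5803; ρ = 0.7901; P₀ = 0.117227
Lq = P₀·a^c·ρ/(c!(1−ρ)²) = 2.62631
Wq = Lq/λ = 2.62631/30.31 = 0.08665 hr
W = Wq + 1/μ = 0.08665 + 0.05214 = 0.13879 hr

Final: 0.13879 hr


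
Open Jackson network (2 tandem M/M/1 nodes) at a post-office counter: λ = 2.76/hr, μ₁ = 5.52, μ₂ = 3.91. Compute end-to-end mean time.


Each node sees arrival rate λ = 2.76/hr (tandem ⇒ throughput preserved).
W₁ = 1/(μ₁−λ) = 1/(5.52−2.76) = 0.36232 hr
W₂ = 1/(μ₂−λ) = 1/(3.91−2.76) = 0.86957 hr
W_total = W₁ + W₂ = 0.36232 + 0.86957 = 1.23188 hr

Final: 1.23188 hr


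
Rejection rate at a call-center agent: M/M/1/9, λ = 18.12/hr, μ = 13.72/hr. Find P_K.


ρ = λ/μ = 18.12/13.72 = 1.3207
P_K = (1−ρ)ρ^K/(1−ρ^(K+1)) = (-0.3207·12.224659)/(1 − 16.145103)
= -3.920444/-15.145103 = 0.258859

Final: 0.258859


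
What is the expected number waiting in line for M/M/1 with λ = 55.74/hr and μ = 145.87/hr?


ρ = 55.74/145.87 = 0.3821
Lq = ρ²/(1−ρ) = 0.1460/0.6179 = 0.2363

Final: 0.2363


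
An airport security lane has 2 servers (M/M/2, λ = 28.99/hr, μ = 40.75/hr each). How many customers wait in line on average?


a = λ/μ = 0.7114; ρ = a/2 = 0.3557
P₀ = 0.475247
Lq = P₀·a^c·ρ / (c!·(1−ρ)²) = 0.475247·0.50611·0.3557/(2·0.41512)
= 0.10305

Final: 0.10305


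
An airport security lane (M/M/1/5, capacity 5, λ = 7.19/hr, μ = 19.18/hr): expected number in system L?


ρ = 7.19/19.18 = 0.3749
L = ρ[1 − (K+1)ρ^K + Kρ^(K+1)] / [(1−ρ)(1−ρ^(K+1))]
Numerator: 0.3749·(1 − 6·0.007403 + 5·0.002775) = 0.363420
Denominator: (0.6251)·(0.997225) = 0.623396
L = 0.363420/0.623396 = 0.5830

Final: 0.5830


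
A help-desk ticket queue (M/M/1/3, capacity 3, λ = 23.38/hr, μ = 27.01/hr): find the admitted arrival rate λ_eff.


ρ = 0.8656; P_K = (1−ρ)ρ^3/(1−ρ^4) = 0.198739
λ_eff = λ(1 − P_K) = 23.38·(1 − 0.198739) = 23.38·0.801261 = 18.7335 /hr

Final: 18.7335 /hr


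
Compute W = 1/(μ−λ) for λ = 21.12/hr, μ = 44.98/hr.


W = 1/(μ−λ) = 1/(44.98 − 21.12) = 1/23.86 = 0.04191 hr

Final: 0.04191 hr


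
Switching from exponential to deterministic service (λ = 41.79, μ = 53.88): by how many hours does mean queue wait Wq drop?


ρ = 41.79/53.88 = 0.7756
Wq(M/M/1) = ρ/(μ−λ) = 0.7756/12.09 = 0.06415 hr
Wq(M/D/1) = ρ/(2(μ−λ)) = 0.03208 hr
Savings = 0.06415 − 0.03208 = 0.03208 hr

Final: 0.03208 hr


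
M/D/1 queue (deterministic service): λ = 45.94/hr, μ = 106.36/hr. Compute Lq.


ρ = 45.94/106.36 = 0.4319
M/D/1: Lq = ρ²/(2(1−ρ)) = 0.1866/(2·0.5681) = 0.16421

Final: 0.16421


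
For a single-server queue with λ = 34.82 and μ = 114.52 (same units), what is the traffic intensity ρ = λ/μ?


ρ = λ/μ = 34.82/114.52 = 0.3041

Final: 0.3041


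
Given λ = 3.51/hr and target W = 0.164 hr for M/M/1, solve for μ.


W = 1/(μ−λ) ⇒ μ − λ = 1/W = 1/0.164 = 6.0976
μ = λ + 1/W = 3.51 + 6.0976 = 9.6076 per hr

Final: 9.6076 /hr


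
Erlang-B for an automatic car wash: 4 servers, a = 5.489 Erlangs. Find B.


B(c,a) = (a^c/c!) / Σ_{k=0}^{c} a^k/k!
a^4/4! = 37.823497
Σ terms (k=0..4): 1.00000 + 5.48900 + 15.06456 + 27.56312 + 37.82350 = 86.940182
B = 37.823497/86.940182 = 0.435052

Final: 0.435052


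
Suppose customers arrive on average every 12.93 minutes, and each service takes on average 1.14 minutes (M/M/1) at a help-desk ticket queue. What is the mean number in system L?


λ = 60/12.93 = 4.6404 /hr
μ = 60/1.14 = 52.6316 /hr
ρ = λ/μ = 4.6404/52.6316 = 0.08817
L = ρ/(1−ρ) = 0.08817/0.9118 = 0.09669

Final: 0.09669


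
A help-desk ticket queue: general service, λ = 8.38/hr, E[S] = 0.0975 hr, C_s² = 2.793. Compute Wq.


ρ = λ·E[S] = 8.38·0.0975 = 0.8171
E[S²] = E[S]²(1+C_s²) = 0.0975²·(1+2.793) = 0.036057
Wq = λ·E[S²]/(2(1−ρ)) = 8.38·0.036057/(2·0.1829) = 0.82580 hr

Final: 0.82580 hr


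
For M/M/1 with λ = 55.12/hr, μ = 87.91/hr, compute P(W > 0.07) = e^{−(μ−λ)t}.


W ~ Exponential(μ−λ) for M/M/1.
μ − λ = 87.91 − 55.12 = 32.7900
P(W > t) = e^{−(μ−λ)t} = e^{−2.2953} = 0.100731

Final: 0.100731


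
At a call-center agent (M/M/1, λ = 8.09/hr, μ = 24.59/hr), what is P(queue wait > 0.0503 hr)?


ρ = 8.09/24.59 = 0.3290
P(Wq > t) = ρ·e^{−(μ−λ)t} = 0.3290·e^{−0.8299}
= 0.3290·0.436071 = 0.143465

Final: 0.143465


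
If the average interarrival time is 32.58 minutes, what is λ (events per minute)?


λ = 1/(interarrival time) in consistent units.
1 minute = 1 min, so λ = 1/32.58 = 0.03069 per minute

Final: 0.03069 /min


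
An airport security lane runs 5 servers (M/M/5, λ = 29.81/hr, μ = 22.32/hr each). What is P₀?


a = λ/μ = 29.81/22.32 = 1.3356; ρ = a/c = 0.2671
Σ_{k=0}^{4} a^k/k! (terms k=0..4) = 1.00000 + 1.33557 + 0.89188 + 0.39706 + 0.13257 = 3.75708
Tail: a^5/(5!(1−ρ)) = 4.24951/(120·0.7329) = 0.04832
P₀ = 1/(3.75708 + 0.04832) = 1/3.80540 = 0.262784

Final: 0.262784


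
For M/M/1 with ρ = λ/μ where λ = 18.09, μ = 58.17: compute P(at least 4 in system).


ρ = 18.09/58.17 = 0.3110
P(N ≥ n) = ρ^n = 0.3110^4 = 0.009353

Final: 0.009353


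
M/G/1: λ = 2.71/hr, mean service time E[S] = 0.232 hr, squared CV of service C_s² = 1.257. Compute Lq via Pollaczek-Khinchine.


ρ = λ·E[S] = 2.71·0.232 = 0.6287
Lq = ρ²(1+C_s²)/(2(1−ρ)) = 0.3953·(1+1.257)/(2·0.3713)
= 0.3953·2.2570/0.7426 = 1.20147

Final: 1.20147


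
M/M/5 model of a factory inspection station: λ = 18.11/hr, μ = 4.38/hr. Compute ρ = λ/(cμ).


ρ = λ/(cμ) = 18.11/(5·4.38) = 18.11/21.90 = 0.8269

Final: 0.8269


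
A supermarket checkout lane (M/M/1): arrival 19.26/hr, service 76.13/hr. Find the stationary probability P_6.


ρ = 19.26/76.13 = 0.2530
P_n = (1−ρ)·ρ^n = (1 − 0.2530)·0.2530^6 = 0.7470·0.0002622 = 0.0001959

Final: 0.0001959


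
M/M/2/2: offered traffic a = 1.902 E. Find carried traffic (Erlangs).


B(2,1.902) = 0.383969 (Erlang-B)
Carried load = a(1 − B) = 1.902·(1 − 0.383969) = 1.902·0.616031 = 1.1717 E

Final: 1.1717 Erlangs


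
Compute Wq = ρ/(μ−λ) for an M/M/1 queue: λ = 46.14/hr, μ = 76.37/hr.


ρ = 46.14/76.37 = 0.6042
Wq = ρ/(μ−λ) = 0.6042/(76.37 − 46.14) = 0.6042/30.23 = 0.01999 hr

Final: 0.01999 hr


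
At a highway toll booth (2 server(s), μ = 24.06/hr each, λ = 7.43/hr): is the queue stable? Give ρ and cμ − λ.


Total capacity cμ = 2·24.06 = 48.12/hr
ρ = λ/(cμ) = 7.43/48.12 = 0.1544
Stable ⇔ ρ < 1: YES
Spare capacity = cμ − λ = 48.12 − 7.43 = 40.69/hr

Final: ρ = 0.1544; stable; margin = 40.69/hr


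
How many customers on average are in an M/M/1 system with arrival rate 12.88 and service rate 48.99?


ρ = λ/μ = 12.88/48.99 = 0.2629
L = ρ/(1−ρ) = 0.2629/(1 − 0.2629) = 0.2629/0.7371 = 0.3567

Final: 0.3567
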